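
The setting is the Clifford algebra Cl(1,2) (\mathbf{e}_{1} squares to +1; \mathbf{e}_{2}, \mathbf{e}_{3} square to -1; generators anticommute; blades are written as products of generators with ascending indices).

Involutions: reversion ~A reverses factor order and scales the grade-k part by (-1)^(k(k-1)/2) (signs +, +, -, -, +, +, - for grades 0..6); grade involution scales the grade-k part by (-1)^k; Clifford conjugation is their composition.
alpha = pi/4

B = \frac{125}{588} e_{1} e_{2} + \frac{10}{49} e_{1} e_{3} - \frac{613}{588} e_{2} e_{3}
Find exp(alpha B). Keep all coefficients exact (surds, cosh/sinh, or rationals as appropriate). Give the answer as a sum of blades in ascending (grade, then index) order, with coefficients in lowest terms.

B^2 term by term: the squares give (\frac{125}{588})^2*(e_{1} e_{2})^2 + (\frac{10}{49})^2*(e_{1} e_{3})^2 + (-\frac{613}{588})^2*(e_{2} e_{3})^2 = \frac{15625}{345744}*(+1) + \frac{100}{2401}*(+1) + \frac{375769}{345744}*(-1) = -1 (each basis 2-blade squares to minus the product of its generators' squares); cross terms between blades sharing an index anticommute and cancel. So B^2 = -1.
B^2 = -1 — the series telescopes trigonometrically here: l = 1, alpha*l = \frac{\pi}{4}, so exp(alpha B) = cos(\frac{\pi}{4}) + (sin(\frac{\pi}{4})/1)*B = \frac{\sqrt{2}}{2} + (\frac{\sqrt{2}}{2})*B.
Answer: \frac{\sqrt{2}}{2} + \frac{125 \sqrt{2}}{1176} e_{1} e_{2} + \frac{5 \sqrt{2}}{49} e_{1} e_{3} - \frac{613 \sqrt{2}}{1176} e_{2} e_{3}


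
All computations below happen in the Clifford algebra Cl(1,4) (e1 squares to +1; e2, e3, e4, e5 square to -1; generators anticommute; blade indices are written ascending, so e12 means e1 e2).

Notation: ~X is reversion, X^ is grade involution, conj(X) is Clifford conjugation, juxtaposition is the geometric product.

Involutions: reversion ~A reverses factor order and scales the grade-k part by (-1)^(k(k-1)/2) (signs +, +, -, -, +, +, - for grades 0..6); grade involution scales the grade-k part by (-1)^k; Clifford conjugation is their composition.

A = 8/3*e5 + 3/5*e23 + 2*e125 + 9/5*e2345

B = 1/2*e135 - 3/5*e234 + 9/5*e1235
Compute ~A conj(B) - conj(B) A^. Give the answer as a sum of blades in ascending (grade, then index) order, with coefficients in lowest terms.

first term: -18/5*e3 - 9/25*e4 + 27/25*e5 - 4/3*e13 + 81/25*e14 + 27/25*e15 - e23 + 24/5*e123 + 9/10*e124 + 3/10*e125 + 6/5*e1345 + 8/5*e2345
second term: 18/5*e3 + 9/25*e4 - 27/25*e5 + 4/3*e13 - 81/25*e14 - 27/25*e15 + e23 + 24/5*e123 + 9/10*e124 + 3/10*e125 + 6/5*e1345 + 8/5*e2345
Answer: -36/5*e3 - 18/25*e4 + 54/25*e5 - 8/3*e13 + 162/25*e14 + 54/25*e15 - 2*e23


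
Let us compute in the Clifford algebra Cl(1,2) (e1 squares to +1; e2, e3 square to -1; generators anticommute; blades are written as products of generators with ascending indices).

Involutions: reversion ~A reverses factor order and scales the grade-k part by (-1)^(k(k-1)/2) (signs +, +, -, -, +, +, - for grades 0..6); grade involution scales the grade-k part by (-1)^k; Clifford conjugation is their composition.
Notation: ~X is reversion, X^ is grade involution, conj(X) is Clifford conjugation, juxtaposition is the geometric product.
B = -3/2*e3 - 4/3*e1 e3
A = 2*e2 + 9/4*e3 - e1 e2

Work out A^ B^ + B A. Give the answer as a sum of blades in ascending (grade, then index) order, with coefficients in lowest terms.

first term: 27/8 + 3*e1 - 13/3*e2 e3 - 25/6*e1 e2 e3
second term: 27/8 + 3*e1 + 13/3*e2 e3 + 25/6*e1 e2 e3
Answer: 27/4 + 6*e1


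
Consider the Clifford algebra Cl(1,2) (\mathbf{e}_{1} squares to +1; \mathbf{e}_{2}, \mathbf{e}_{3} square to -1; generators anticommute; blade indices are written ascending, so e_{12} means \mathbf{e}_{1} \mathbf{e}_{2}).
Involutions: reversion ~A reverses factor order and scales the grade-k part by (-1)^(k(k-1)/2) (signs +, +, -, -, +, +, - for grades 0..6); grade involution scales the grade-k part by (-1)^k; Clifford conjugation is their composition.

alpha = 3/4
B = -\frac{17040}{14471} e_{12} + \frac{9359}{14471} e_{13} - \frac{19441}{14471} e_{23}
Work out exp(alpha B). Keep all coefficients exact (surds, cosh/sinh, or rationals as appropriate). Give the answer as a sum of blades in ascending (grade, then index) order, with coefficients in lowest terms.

B^2 term by term: the squares give (-\frac{17040}{14471})^2*(e_{12})^2 + (\frac{9359}{14471})^2*(e_{13})^2 + (-\frac{19441}{14471})^2*(e_{23})^2 = \frac{290361600}{209409841}*(+1) + \frac{87590881}{209409841}*(+1) + \frac{377952481}{209409841}*(-1) = 0 (each basis 2-blade squares to minus the product of its generators' squares); cross terms between blades sharing an index anticommute and cancel. So B^2 = 0.
B^2 = 0, and the exponential is exactly linear here: exp(alpha B) = 1 + alpha B (parabolic case).
Answer: 1 - \frac{12780}{14471} e_{12} + \frac{28077}{57884} e_{13} - \frac{58323}{57884} e_{23}


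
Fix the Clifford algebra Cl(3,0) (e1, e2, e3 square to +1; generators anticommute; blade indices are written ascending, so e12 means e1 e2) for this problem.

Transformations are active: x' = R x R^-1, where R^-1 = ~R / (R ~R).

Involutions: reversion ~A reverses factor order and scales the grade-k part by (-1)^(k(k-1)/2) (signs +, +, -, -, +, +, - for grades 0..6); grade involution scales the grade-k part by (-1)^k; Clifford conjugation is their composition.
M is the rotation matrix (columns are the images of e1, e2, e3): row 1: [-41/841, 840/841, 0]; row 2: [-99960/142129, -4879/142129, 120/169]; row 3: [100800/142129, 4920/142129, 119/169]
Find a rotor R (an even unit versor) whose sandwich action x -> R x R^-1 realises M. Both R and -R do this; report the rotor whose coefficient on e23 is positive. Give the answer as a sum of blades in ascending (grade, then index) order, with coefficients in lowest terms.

Method: write R = a + b12*e12 + b13*e13 + b23*e23 with a^2 + b12^2 + b13^2 + b23^2 = 1 (so R^-1 = ~R). Expanding the columns R e_j ~R gives tr M = 4a^2 - 1 and, from the antisymmetric part, M21 - M12 = -4a*b12, M13 - M31 = 4a*b13, M32 - M23 = -4a*b23.
Here tr M = 88271/142129, so a^2 = (1 + tr M)/4 = 57600/142129 and a = ±240/377. Taking a = 240/377: M21 - M12 = -241920/142129, M13 - M31 = -100800/142129, M32 - M23 = -96000/142129, giving b12 = 252/377, b13 = -105/377, b23 = 100/377, i.e. R = 240/377 + 252/377*e12 - 105/377*e13 + 100/377*e23.
Its e23 coefficient is already positive.
Answer: 240/377 + 252/377*e12 - 105/377*e13 + 100/377*e23. Key observation: the double cover Spin(3) -> SO(3) sends R and -R to the same matrix (trace 88271/142129 here), so the stated sign of the e23 coefficient is what selects one sheet.


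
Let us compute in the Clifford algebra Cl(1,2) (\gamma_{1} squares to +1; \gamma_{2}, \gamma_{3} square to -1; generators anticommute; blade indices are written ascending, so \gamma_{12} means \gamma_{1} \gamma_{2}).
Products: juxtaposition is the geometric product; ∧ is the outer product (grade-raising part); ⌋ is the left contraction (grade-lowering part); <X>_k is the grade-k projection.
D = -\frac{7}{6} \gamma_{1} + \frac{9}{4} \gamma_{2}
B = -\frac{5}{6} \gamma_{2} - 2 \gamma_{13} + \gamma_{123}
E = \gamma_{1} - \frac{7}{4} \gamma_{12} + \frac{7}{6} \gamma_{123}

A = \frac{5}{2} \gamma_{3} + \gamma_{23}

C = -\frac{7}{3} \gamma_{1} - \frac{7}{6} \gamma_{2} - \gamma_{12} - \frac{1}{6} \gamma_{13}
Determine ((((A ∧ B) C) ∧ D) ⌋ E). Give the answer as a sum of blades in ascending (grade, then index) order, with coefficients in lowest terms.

step 1: \frac{25}{12} \gamma_{23}
step 2: -\frac{175}{72} \gamma_{3} + \frac{25}{72} \gamma_{12} - \frac{25}{12} \gamma_{13} - \frac{175}{36} \gamma_{123}
step 3: -\frac{1225}{432} \gamma_{13} + \frac{175}{32} \gamma_{23} + \frac{75}{16} \gamma_{123}
step 4: -\frac{175}{32} - \frac{1225}{192} \gamma_{1} + \frac{8575}{2592} \gamma_{2}
Answer: -\frac{175}{32} - \frac{1225}{192} \gamma_{1} + \frac{8575}{2592} \gamma_{2}


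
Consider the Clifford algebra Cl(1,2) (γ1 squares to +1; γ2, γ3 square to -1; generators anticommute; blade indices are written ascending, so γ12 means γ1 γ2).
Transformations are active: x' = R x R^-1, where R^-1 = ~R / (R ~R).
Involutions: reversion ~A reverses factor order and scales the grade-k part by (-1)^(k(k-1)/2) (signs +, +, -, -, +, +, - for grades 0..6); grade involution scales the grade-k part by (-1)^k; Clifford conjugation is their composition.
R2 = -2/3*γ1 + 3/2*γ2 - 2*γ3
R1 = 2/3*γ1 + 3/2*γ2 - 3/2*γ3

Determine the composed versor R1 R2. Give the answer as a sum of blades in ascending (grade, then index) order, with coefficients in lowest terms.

Distribute over the terms of R1 (each basis-blade product reordered to ascending indices, repeated generators contracted through their squares):
(2/3*γ1) R2 = -4/9 + γ12 - 4/3*γ13
(3/2*γ2) R2 = -9/4 + γ12 - 3*γ23
(-3/2*γ3) R2 = -3 - γ13 + 9/4*γ23
Summing the partial products and collecting blades:
Answer: -205/36 + 2*γ12 - 7/3*γ13 - 3/4*γ23


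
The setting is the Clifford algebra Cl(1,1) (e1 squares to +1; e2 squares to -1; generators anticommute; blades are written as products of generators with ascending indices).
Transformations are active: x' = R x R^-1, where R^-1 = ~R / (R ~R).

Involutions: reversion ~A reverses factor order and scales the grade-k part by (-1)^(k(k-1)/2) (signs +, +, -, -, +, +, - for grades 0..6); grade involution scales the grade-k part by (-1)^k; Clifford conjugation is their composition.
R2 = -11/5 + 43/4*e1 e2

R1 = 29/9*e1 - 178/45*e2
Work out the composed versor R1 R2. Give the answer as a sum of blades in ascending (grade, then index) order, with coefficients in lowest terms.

Distribute over the terms of R1 (each basis-blade product reordered to ascending indices, repeated generators contracted through their squares):
(29/9*e1) R2 = -319/45*e1 + 1247/36*e2
(-178/45*e2) R2 = -3827/90*e1 + 1958/225*e2
Summing the partial products and collecting blades:
Answer: -893/18*e1 + 39007/900*e2


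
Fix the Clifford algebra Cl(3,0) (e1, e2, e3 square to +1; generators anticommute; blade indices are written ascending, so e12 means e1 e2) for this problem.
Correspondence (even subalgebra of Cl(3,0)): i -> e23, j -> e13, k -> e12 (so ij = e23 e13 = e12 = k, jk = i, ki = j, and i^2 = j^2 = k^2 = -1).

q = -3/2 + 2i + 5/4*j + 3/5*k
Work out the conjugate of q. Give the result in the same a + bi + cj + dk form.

In blades: q = -3/2 + 3/5*e12 + 5/4*e13 + 2*e23.
Quaternion conjugation is reversion on the even subalgebra: the scalar is fixed and every grade-2 blade flips sign, giving -3/2 - 3/5*e12 - 5/4*e13 - 2*e23; translating back:
Answer: -3/2 - 2i - 5/4*j - 3/5*k


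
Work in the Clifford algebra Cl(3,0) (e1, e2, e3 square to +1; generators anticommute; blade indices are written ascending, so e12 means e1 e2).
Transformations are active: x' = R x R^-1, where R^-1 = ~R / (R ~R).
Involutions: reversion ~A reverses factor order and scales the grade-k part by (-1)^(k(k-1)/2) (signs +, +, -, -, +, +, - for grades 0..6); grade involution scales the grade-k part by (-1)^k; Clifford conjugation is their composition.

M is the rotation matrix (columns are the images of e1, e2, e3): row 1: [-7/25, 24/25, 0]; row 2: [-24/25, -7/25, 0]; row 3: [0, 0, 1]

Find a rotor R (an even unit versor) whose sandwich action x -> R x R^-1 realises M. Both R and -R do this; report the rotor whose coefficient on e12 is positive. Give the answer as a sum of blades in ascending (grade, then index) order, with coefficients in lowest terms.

Method: write R = a + b12*e12 + b13*e13 + b23*e23 with a^2 + b12^2 + b13^2 + b23^2 = 1 (so R^-1 = ~R). Expanding the columns R e_j ~R gives tr M = 4a^2 - 1 and, from the antisymmetric part, M21 - M12 = -4a*b12, M13 - M31 = 4a*b13, M32 - M23 = -4a*b23.
Here tr M = 11/25, so a^2 = (1 + tr M)/4 = 9/25 and a = ±3/5. Taking a = 3/5: M21 - M12 = -48/25, M13 - M31 = 0, M32 - M23 = 0, giving b12 = 4/5, b13 = 0, b23 = 0, i.e. R = 3/5 + 4/5*e12.
Its e12 coefficient is already positive.
Answer: 3/5 + 4/5*e12. Recall the cover is two-to-one: with M of trace 11/25, both preimages act alike, and the stated e12 sign chooses the sheet.


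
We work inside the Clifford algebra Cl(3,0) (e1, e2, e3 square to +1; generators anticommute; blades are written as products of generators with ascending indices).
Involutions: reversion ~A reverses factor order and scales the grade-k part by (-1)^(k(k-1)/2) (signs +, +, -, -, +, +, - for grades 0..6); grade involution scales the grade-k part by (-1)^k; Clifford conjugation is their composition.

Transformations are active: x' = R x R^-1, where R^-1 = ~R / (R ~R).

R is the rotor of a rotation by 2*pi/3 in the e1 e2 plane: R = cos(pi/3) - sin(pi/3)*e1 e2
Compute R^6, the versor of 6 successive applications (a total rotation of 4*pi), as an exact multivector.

The rotor phase is half the rotation angle and phases add under composition, so 6 steps in the e1 e2 plane accumulate phase 6*(pi/3) = 2*pi: R^6 = cos(2*pi) - sin(2*pi)*e1 e2.
cos(2*pi) = 1 and sin(2*pi) = 0, so R^6 = 1. The total rotation 4*pi is 2 full turns, so every vector returns to itself, yet the rotor is +1, back on the identity sheet (an even number of 2*pi turns).
Answer: 1


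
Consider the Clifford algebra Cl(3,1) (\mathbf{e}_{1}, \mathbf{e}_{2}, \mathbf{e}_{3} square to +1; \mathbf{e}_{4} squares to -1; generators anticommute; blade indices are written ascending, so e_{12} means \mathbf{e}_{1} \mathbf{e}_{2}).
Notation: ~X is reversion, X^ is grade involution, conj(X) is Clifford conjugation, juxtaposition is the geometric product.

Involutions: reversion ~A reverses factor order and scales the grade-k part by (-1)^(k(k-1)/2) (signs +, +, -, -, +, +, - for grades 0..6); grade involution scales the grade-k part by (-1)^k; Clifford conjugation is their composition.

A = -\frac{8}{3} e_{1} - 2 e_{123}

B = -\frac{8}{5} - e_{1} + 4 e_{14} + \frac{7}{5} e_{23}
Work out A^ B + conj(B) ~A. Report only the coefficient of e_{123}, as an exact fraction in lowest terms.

first term: -\frac{8}{3} - \frac{106}{15} e_{1} + \frac{32}{3} e_{4} - 2 e_{23} + \frac{8}{15} e_{123} + 8 e_{234}
second term: -\frac{8}{3} + \frac{106}{15} e_{1} - \frac{32}{3} e_{4} + 2 e_{23} + \frac{8}{15} e_{123} + 8 e_{234}
Answer: \frac{16}{15}


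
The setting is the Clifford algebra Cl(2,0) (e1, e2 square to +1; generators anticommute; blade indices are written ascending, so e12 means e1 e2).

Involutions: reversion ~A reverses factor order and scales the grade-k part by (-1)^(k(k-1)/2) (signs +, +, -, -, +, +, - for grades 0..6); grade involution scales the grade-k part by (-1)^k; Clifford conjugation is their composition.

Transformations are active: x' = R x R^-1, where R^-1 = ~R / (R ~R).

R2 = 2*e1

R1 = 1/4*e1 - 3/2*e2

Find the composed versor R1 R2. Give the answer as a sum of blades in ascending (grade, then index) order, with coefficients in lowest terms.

Distribute over the terms of R2 (each basis-blade product reordered to ascending indices, repeated generators contracted through their squares):
R1 (2*e1) = 1/2 + 3*e12
Answer: 1/2 + 3*e12


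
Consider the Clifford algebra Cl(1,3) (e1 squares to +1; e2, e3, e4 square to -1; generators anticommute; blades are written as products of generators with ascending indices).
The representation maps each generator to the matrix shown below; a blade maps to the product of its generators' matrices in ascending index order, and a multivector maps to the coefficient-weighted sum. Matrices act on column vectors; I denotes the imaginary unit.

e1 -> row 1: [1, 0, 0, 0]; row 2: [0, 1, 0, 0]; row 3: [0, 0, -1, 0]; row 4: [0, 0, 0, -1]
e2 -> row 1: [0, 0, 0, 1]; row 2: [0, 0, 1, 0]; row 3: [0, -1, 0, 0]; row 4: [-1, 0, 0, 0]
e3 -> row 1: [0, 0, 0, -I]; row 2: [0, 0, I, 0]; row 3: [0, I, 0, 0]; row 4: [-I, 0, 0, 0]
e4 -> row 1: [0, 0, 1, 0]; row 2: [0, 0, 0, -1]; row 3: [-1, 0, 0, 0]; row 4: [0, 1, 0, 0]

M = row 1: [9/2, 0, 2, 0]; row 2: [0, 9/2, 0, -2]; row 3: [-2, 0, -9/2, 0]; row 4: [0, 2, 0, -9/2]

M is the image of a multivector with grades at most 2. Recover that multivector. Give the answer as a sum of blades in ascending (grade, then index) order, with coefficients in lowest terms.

Method: the blade images are trace-orthogonal — tr(rho(e_A) rho(e_B)^-1) = 4 if A = B and 0 otherwise — and rho(e_A)^-1 = (e_A)^2 * rho(e_A) with (e_A)^2 = +1 or -1, so the coefficient of e_A in the preimage is (e_A)^2 * tr(M rho(e_A))/4.
Nonzero projections over blades of grade <= 2: e1: (e1)^2 = +1, tr(M rho(e1)) = 18, coefficient 9/2; e4: (e4)^2 = -1, tr(M rho(e4)) = -8, coefficient 2. Every other blade of grade <= 2 projects to 0.
Answer: 9/2*e1 + 2*e4


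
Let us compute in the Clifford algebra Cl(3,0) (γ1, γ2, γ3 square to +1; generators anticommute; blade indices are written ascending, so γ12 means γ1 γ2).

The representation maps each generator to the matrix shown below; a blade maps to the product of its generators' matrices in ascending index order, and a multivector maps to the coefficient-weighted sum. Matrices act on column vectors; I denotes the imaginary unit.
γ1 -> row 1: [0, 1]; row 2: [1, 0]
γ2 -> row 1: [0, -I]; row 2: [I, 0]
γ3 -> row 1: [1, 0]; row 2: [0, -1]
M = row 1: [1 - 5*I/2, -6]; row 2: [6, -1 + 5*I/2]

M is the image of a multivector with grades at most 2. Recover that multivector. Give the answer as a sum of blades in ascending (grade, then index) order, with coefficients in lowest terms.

Method: 1, rho(γ1), rho(γ2), rho(γ3) form a trace-orthogonal basis of the 2x2 complex matrices (tr(X Y) = 2 if X = Y, else 0), so M = m0*1 + m1*rho(γ1) + m2*rho(γ2) + m3*rho(γ3) with m0 = tr(M)/2 = 0, m1 = tr(M rho(γ1))/2 = 0, m2 = tr(M rho(γ2))/2 = -6*I, m3 = tr(M rho(γ3))/2 = 1 - 5*I/2.
Multiplying table entries, the bivector images are rho(γ12) = I*rho(γ3), rho(γ13) = -I*rho(γ2), rho(γ23) = I*rho(γ1); with real blade coefficients the real parts of m0..m3 are the coefficients of 1, γ1, γ2, γ3 and the imaginary parts give the bivectors (γ23: Im m1, γ13: -Im m2, γ12: Im m3).
Answer: γ3 - 5/2*γ12 + 6*γ13


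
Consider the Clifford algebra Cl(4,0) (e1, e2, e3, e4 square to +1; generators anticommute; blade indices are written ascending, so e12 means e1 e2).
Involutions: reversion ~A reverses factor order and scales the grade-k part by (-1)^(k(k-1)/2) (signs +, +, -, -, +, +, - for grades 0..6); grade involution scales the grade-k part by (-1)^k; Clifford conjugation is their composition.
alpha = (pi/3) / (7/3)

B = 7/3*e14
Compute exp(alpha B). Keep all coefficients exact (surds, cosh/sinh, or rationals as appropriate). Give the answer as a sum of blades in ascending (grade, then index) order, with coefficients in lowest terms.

B^2 = (7/3)^2*(e14)^2 = 49/9*(-1) = -49/9 (a basis 2-blade squares to minus the product of its generators' squares).
B^2 = -49/9 — the series telescopes trigonometrically here: l = 7/3, alpha*l = pi/3, so exp(alpha B) = cos(pi/3) + (sin(pi/3)/(7/3))*B = 1/2 + (3*sqrt(3)/14)*B.
Answer: 1/2 + sqrt(3)/2*e14


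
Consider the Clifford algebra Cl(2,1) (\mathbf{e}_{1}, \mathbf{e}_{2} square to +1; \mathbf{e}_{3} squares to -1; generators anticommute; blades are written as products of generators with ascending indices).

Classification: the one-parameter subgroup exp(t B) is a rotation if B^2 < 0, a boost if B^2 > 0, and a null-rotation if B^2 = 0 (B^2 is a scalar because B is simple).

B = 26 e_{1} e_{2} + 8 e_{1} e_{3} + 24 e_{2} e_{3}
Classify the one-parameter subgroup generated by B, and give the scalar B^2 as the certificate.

B^2 term by term: the squares give (26)^2*(e_{1} e_{2})^2 + (8)^2*(e_{1} e_{3})^2 + (24)^2*(e_{2} e_{3})^2 = 676*(-1) + 64*(+1) + 576*(+1) = -36 (each basis 2-blade squares to minus the product of its generators' squares); cross terms between blades sharing an index anticommute and cancel. So B^2 = -36.
Answer: rotation, certificate B^2 = -36. Key observation: B^2 = -36 is a conjugation invariant, so its sign decides the class regardless of the surface form of B.


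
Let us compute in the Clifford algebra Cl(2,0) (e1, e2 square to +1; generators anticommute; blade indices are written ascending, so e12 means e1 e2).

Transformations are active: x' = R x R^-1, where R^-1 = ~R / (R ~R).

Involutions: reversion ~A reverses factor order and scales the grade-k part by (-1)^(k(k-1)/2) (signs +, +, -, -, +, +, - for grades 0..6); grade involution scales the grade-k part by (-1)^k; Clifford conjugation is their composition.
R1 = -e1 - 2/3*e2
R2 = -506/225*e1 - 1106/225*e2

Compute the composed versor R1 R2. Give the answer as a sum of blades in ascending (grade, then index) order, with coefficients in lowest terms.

Distribute over the terms of R1 (each basis-blade product reordered to ascending indices, repeated generators contracted through their squares):
(-e1) R2 = 506/225 + 1106/225*e12
(-2/3*e2) R2 = 2212/675 - 1012/675*e12
Summing the partial products and collecting blades:
Answer: 746/135 + 2306/675*e12


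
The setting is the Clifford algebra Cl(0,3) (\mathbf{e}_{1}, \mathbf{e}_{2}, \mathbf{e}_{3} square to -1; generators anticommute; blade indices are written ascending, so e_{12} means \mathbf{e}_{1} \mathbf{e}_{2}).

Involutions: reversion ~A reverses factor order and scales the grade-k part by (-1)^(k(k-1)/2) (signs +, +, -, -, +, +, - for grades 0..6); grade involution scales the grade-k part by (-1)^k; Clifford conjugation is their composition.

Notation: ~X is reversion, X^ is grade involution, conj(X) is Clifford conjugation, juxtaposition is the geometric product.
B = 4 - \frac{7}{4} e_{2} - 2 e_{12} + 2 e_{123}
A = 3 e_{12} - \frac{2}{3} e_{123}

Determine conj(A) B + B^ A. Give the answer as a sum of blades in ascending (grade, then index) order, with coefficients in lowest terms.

first term: -\frac{22}{3} - \frac{21}{4} e_{1} + \frac{14}{3} e_{3} - 12 e_{12} + \frac{7}{6} e_{13} - \frac{8}{3} e_{123}
second term: \frac{22}{3} + \frac{21}{4} e_{1} + \frac{14}{3} e_{3} + 12 e_{12} - \frac{7}{6} e_{13} - \frac{8}{3} e_{123}
Answer: \frac{28}{3} e_{3} - \frac{16}{3} e_{123}


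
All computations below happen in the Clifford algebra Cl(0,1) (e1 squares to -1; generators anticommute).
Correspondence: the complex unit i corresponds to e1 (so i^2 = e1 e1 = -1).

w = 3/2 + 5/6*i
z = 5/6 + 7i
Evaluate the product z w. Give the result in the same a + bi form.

In blades: z = 5/6 + 7*e1, w = 3/2 + 5/6*e1.
Distribute z over w term by term (generator squares from the signature, products reordered to ascending indices): (5/6)*w = 5/4 + 25/36*e1; (7*e1)*w = -35/6 + 21/2*e1.
Sum: -55/12 + 403/36*e1; translating back through the correspondence:
Answer: -55/12 + 403/36*i


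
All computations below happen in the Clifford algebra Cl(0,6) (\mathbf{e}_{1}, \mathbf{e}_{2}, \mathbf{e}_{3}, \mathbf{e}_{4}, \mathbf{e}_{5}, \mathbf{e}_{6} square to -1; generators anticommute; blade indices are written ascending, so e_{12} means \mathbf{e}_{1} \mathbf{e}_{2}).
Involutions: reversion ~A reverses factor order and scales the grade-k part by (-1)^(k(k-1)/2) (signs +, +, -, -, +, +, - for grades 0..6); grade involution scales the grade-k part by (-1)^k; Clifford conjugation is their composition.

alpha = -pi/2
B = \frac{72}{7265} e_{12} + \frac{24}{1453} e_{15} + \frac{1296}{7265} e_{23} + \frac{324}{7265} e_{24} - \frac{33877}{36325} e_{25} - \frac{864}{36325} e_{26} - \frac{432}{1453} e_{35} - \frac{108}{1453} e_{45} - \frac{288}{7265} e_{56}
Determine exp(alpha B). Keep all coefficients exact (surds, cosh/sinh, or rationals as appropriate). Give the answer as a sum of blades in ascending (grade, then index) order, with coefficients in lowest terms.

B^2 term by term: the squares give (\frac{72}{7265})^2*(e_{12})^2 + (\frac{24}{1453})^2*(e_{15})^2 + (\frac{1296}{7265})^2*(e_{23})^2 + (\frac{324}{7265})^2*(e_{24})^2 + (-\frac{33877}{36325})^2*(e_{25})^2 + (-\frac{864}{36325})^2*(e_{26})^2 + (-\frac{432}{1453})^2*(e_{35})^2 + (-\frac{108}{1453})^2*(e_{45})^2 + (-\frac{288}{7265})^2*(e_{56})^2 = \frac{5184}{52780225}*(-1) + \frac{576}{2111209}*(-1) + \frac{1679616}{52780225}*(-1) + \frac{104976}{52780225}*(-1) + \frac{1147651129}{1319505625}*(-1) + \frac{746496}{1319505625}*(-1) + \frac{186624}{2111209}*(-1) + \frac{11664}{2111209}*(-1) + \frac{82944}{52780225}*(-1) = -1 (each basis 2-blade squares to minus the product of its generators' squares); cross terms between blades sharing an index anticommute and cancel; the commuting (index-disjoint) pairs give grade-4 terms 2*c*c'*(blade product), which cancel blade by blade — e_{1235}: -\frac{62208}{10556045} + \frac{62208}{10556045} = 0; e_{1245}: -\frac{15552}{10556045} + \frac{15552}{10556045} = 0; e_{1256}: -\frac{41472}{52780225} + \frac{41472}{52780225} = 0; e_{2345}: -\frac{279936}{10556045} + \frac{279936}{10556045} = 0; e_{2356}: -\frac{746496}{52780225} + \frac{746496}{52780225} = 0; e_{2456}: -\frac{186624}{52780225} + \frac{186624}{52780225} = 0 — confirming B is simple. So B^2 = -1.
B^2 = -1 — a negative square means the series sums to a rotation: l = 1, alpha*l = - \frac{\pi}{2}, so exp(alpha B) = cos(- \frac{\pi}{2}) + (sin(- \frac{\pi}{2})/1)*B = 0 + (-1)*B.
Answer: - \frac{72}{7265} e_{12} - \frac{24}{1453} e_{15} - \frac{1296}{7265} e_{23} - \frac{324}{7265} e_{24} + \frac{33877}{36325} e_{25} + \frac{864}{36325} e_{26} + \frac{432}{1453} e_{35} + \frac{108}{1453} e_{45} + \frac{288}{7265} e_{56}


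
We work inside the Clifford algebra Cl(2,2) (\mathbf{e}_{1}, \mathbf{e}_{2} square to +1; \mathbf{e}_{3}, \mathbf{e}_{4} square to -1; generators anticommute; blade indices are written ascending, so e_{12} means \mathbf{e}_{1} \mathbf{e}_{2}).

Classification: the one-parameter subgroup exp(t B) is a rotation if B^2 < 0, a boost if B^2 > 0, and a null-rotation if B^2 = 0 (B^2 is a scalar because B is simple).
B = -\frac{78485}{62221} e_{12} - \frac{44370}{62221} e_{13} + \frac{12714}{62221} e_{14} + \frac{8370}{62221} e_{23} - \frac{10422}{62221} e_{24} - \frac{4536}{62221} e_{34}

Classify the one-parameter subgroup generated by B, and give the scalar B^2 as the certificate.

B^2 term by term: the squares give (-\frac{78485}{62221})^2*(e_{12})^2 + (-\frac{44370}{62221})^2*(e_{13})^2 + (\frac{12714}{62221})^2*(e_{14})^2 + (\frac{8370}{62221})^2*(e_{23})^2 + (-\frac{10422}{62221})^2*(e_{24})^2 + (-\frac{4536}{62221})^2*(e_{34})^2 = \frac{6159895225}{3871452841}*(-1) + \frac{1968696900}{3871452841}*(+1) + \frac{161645796}{3871452841}*(+1) + \frac{70056900}{3871452841}*(+1) + \frac{108618084}{3871452841}*(+1) + \frac{20575296}{3871452841}*(-1) = -1 (each basis 2-blade squares to minus the product of its generators' squares); cross terms between blades sharing an index anticommute and cancel; the commuting (index-disjoint) pairs give grade-4 terms 2*c*c'*(blade product), which cancel blade by blade — e_{1234}: \frac{712015920}{3871452841} - \frac{924848280}{3871452841} + \frac{212832360}{3871452841} = 0 — confirming B is simple. So B^2 = -1.
Answer: rotation, certificate B^2 = -1. Check the certificate: B^2 = -1, and that sign is decisive whatever form B takes.


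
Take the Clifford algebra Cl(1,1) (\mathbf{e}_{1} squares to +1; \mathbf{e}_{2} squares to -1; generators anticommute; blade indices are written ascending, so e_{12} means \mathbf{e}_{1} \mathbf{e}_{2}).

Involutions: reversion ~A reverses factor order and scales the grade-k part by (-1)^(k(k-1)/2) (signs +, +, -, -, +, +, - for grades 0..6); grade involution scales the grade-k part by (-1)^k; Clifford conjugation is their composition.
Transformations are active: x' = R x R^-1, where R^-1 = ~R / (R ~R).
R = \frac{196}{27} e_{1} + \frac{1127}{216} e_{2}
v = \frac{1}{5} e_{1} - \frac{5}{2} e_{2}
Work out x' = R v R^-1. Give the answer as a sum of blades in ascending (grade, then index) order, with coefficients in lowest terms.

~R = \frac{196}{27} e_{1} + \frac{1127}{216} e_{2}, and R ~R = \frac{132055}{5184}, so R^-1 = ~R / (\frac{132055}{5184}).
R v = \frac{3479}{240} - \frac{2303}{120} e_{12}
Answer: \frac{2217}{275} e_{1} + \frac{4641}{550} e_{2}


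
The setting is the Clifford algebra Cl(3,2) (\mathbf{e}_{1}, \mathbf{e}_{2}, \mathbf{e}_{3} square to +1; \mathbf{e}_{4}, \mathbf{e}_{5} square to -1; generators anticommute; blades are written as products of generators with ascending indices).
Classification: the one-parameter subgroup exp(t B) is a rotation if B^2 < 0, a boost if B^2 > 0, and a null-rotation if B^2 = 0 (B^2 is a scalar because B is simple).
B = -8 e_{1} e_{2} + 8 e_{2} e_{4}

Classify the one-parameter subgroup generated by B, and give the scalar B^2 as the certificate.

B^2 term by term: the squares give (-8)^2*(e_{1} e_{2})^2 + (8)^2*(e_{2} e_{4})^2 = 64*(-1) + 64*(+1) = 0 (each basis 2-blade squares to minus the product of its generators' squares); cross terms between blades sharing an index anticommute and cancel. So B^2 = 0.
Answer: null-rotation, certificate B^2 = 0. Note: conjugating B changes its blade decomposition but never the scalar B^2 = 0, whose sign settles the classification.


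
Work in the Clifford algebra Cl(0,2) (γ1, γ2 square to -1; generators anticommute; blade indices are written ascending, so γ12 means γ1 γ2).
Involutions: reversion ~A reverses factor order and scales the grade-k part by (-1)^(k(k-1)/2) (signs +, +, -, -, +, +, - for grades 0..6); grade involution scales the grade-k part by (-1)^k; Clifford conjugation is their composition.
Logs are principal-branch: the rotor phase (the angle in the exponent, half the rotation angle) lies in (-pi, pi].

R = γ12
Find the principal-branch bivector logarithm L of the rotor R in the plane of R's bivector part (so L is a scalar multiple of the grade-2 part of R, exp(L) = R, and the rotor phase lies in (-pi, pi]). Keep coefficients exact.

The scalar part of R is 0, which pins the rotor phase on the principal branch; dividing the bivector part by the sine of that phase recovers the unit plane, and L is the phase times that plane.
Concretely: cos(phase) = 0 gives phase = ±pi/2, and since phase/sin(phase) is even the sign is immaterial: L = (phase/sin(phase)) * <R>_2 = (pi/2) * <R>_2.
Answer: pi/2*γ12


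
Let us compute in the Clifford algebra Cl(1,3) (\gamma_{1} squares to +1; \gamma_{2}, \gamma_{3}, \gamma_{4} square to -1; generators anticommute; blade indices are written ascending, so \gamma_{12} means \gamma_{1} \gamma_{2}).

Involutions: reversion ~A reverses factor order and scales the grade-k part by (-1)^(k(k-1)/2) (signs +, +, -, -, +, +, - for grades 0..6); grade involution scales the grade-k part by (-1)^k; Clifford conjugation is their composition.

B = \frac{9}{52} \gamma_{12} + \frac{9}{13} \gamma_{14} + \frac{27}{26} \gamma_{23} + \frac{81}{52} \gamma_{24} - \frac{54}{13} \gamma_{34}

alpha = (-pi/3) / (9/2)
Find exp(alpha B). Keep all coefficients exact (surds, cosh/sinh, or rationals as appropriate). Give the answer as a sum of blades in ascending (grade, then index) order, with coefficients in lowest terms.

B^2 term by term: the squares give (\frac{9}{52})^2*(\gamma_{12})^2 + (\frac{9}{13})^2*(\gamma_{14})^2 + (\frac{27}{26})^2*(\gamma_{23})^2 + (\frac{81}{52})^2*(\gamma_{24})^2 + (-\frac{54}{13})^2*(\gamma_{34})^2 = \frac{81}{2704}*(+1) + \frac{81}{169}*(+1) + \frac{729}{676}*(-1) + \frac{6561}{2704}*(-1) + \frac{2916}{169}*(-1) = -\frac{81}{4} (each basis 2-blade squares to minus the product of its generators' squares); cross terms between blades sharing an index anticommute and cancel; the commuting (index-disjoint) pairs give grade-4 terms 2*c*c'*(blade product), which cancel blade by blade — \gamma_{1234}: -\frac{243}{169} + \frac{243}{169} = 0 — confirming B is simple. So B^2 = -\frac{81}{4}.
B^2 = -\frac{81}{4} — a negative square means the series sums to a rotation: l = \frac{9}{2}, alpha*l = - \frac{\pi}{3}, so exp(alpha B) = cos(- \frac{\pi}{3}) + (sin(- \frac{\pi}{3})/(\frac{9}{2}))*B = \frac{1}{2} + (- \frac{\sqrt{3}}{9})*B.
Answer: \frac{1}{2} - \frac{\sqrt{3}}{52} \gamma_{12} - \frac{\sqrt{3}}{13} \gamma_{14} - \frac{3 \sqrt{3}}{26} \gamma_{23} - \frac{9 \sqrt{3}}{52} \gamma_{24} + \frac{6 \sqrt{3}}{13} \gamma_{34}


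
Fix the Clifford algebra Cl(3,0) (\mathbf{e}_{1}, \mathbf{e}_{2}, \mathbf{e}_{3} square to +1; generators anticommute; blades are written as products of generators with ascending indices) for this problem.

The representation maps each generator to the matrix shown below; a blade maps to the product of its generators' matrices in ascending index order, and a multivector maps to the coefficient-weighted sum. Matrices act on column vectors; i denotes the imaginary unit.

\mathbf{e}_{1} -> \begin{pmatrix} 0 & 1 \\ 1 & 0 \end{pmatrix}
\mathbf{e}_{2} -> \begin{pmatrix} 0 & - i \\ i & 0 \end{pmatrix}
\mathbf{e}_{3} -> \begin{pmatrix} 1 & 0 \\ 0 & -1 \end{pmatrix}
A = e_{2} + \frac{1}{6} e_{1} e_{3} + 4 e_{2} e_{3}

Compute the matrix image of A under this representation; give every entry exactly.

Bivector images (products of the table entries): rho(e_{1} e_{3}) = rho(\mathbf{e}_{1})rho(\mathbf{e}_{3}) = \begin{pmatrix} 0 & -1 \\ 1 & 0 \end{pmatrix}; rho(e_{2} e_{3}) = rho(\mathbf{e}_{2})rho(\mathbf{e}_{3}) = \begin{pmatrix} 0 & i \\ i & 0 \end{pmatrix}.
M = (1)*rho(e_{2}) + (\frac{1}{6})*rho(e_{1} e_{3}) + (4)*rho(e_{2} e_{3}), summed entrywise:
Answer: \begin{pmatrix} 0 & - \frac{1}{6} + 3 i \\ \frac{1}{6} + 5 i & 0 \end{pmatrix}


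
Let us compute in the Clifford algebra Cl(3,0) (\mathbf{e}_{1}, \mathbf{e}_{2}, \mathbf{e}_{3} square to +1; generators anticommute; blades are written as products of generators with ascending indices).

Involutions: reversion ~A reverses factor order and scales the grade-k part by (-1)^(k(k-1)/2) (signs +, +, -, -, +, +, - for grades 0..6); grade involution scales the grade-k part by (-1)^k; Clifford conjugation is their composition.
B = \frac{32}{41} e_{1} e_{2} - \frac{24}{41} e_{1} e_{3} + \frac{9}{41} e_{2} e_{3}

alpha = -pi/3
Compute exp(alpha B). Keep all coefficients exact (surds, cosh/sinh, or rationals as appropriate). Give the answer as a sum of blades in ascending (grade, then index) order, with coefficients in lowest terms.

B^2 term by term: the squares give (\frac{32}{41})^2*(e_{1} e_{2})^2 + (-\frac{24}{41})^2*(e_{1} e_{3})^2 + (\frac{9}{41})^2*(e_{2} e_{3})^2 = \frac{1024}{1681}*(-1) + \frac{576}{1681}*(-1) + \frac{81}{1681}*(-1) = -1 (each basis 2-blade squares to minus the product of its generators' squares); cross terms between blades sharing an index anticommute and cancel. So B^2 = -1.
B^2 = -1 — circular case — the even/odd split gives cos and sin: l = 1, alpha*l = - \frac{\pi}{3}, so exp(alpha B) = cos(- \frac{\pi}{3}) + (sin(- \frac{\pi}{3})/1)*B = \frac{1}{2} + (- \frac{\sqrt{3}}{2})*B.
Answer: \frac{1}{2} - \frac{16 \sqrt{3}}{41} e_{1} e_{2} + \frac{12 \sqrt{3}}{41} e_{1} e_{3} - \frac{9 \sqrt{3}}{82} e_{2} e_{3}


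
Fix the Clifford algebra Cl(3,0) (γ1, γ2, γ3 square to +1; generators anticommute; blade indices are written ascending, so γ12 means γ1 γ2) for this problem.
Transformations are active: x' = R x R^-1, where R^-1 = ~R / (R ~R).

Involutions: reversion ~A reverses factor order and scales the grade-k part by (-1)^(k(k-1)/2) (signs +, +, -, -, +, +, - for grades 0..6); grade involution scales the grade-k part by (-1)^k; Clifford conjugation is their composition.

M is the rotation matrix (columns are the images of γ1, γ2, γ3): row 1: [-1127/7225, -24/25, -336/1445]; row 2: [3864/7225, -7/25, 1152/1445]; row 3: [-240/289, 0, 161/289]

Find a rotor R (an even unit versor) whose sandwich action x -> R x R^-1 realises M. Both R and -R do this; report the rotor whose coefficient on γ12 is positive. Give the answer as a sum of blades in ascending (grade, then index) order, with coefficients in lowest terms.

Method: write R = a + b12*γ12 + b13*γ13 + b23*γ23 with a^2 + b12^2 + b13^2 + b23^2 = 1 (so R^-1 = ~R). Expanding the columns R e_j ~R gives tr M = 4a^2 - 1 and, from the antisymmetric part, M21 - M12 = -4a*b12, M13 - M31 = 4a*b13, M32 - M23 = -4a*b23.
Here tr M = 35/289, so a^2 = (1 + tr M)/4 = 81/289 and a = ±9/17. Taking a = 9/17: M21 - M12 = 432/289, M13 - M31 = 864/1445, M32 - M23 = -1152/1445, giving b12 = -12/17, b13 = 24/85, b23 = 32/85, i.e. R = 9/17 - 12/17*γ12 + 24/85*γ13 + 32/85*γ23.
Its γ12 coefficient is negative, so report the other preimage -R.
Answer: -9/17 + 12/17*γ12 - 24/85*γ13 - 32/85*γ23. Why the constraint matters: R and -R act identically through the sandwich — M has trace 35/289 either way — so only the sign condition on γ12 picks one of the two preimages.


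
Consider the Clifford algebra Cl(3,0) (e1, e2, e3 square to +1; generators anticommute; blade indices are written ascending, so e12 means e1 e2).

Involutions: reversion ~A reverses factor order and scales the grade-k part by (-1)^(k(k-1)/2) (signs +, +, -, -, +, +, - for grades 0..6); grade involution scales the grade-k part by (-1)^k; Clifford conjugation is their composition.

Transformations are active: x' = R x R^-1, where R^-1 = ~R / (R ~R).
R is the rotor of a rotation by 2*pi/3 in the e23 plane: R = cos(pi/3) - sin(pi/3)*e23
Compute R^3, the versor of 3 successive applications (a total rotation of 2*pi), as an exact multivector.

Because a rotor carries half the rotation angle, composing 3 copies of this e23-plane rotor multiplies the phase: 3*(pi/3) = pi, hence R^3 = cos(pi) - sin(pi)*e23.
cos(pi) = -1 and sin(pi) = 0, so R^3 = -1. The total rotation 2*pi is 1 full turn, so every vector returns to itself, yet the rotor is -1, on the OTHER sheet of the double cover (an odd number of 2*pi turns).
Answer: -1


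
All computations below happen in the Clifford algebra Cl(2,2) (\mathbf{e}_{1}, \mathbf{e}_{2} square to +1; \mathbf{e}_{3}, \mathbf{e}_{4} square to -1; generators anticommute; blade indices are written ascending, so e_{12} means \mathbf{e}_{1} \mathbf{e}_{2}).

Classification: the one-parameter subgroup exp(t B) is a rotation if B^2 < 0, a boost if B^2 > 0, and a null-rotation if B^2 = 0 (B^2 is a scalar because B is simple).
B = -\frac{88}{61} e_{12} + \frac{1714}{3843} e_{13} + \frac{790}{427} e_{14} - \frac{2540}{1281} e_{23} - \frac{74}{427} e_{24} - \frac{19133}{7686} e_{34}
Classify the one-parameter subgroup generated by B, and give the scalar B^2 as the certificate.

B^2 term by term: the squares give (-\frac{88}{61})^2*(e_{12})^2 + (\frac{1714}{3843})^2*(e_{13})^2 + (\frac{790}{427})^2*(e_{14})^2 + (-\frac{2540}{1281})^2*(e_{23})^2 + (-\frac{74}{427})^2*(e_{24})^2 + (-\frac{19133}{7686})^2*(e_{34})^2 = \frac{7744}{3721}*(-1) + \frac{2937796}{14768649}*(+1) + \frac{624100}{182329}*(+1) + \frac{6451600}{1640961}*(+1) + \frac{5476}{182329}*(+1) + \frac{366071689}{59074596}*(-1) = -\frac{25}{36} (each basis 2-blade squares to minus the product of its generators' squares); cross terms between blades sharing an index anticommute and cancel; the commuting (index-disjoint) pairs give grade-4 terms 2*c*c'*(blade product), which cancel blade by blade — e_{1234}: \frac{1683704}{234423} + \frac{253672}{1640961} - \frac{4013200}{546987} = 0 — confirming B is simple. So B^2 = -\frac{25}{36}.
Answer: rotation, certificate B^2 = -\frac{25}{36}. B^2 = -\frac{25}{36} is basis-independent, so its sign is the whole story.


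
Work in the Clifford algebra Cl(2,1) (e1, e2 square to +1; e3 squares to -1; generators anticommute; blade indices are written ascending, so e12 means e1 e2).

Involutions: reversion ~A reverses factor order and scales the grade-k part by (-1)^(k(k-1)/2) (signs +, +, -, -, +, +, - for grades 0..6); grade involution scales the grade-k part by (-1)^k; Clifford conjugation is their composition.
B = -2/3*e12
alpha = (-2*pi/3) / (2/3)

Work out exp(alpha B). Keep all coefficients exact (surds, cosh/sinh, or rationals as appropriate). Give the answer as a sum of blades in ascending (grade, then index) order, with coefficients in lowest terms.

B^2 = (-2/3)^2*(e12)^2 = 4/9*(-1) = -4/9 (a basis 2-blade squares to minus the product of its generators' squares).
B^2 = -4/9 — since the square is negative, the closed form is circular: l = 2/3, alpha*l = -2*pi/3, so exp(alpha B) = cos(-2*pi/3) + (sin(-2*pi/3)/(2/3))*B = -1/2 + (-3*sqrt(3)/4)*B.
Answer: -1/2 + sqrt(3)/2*e12


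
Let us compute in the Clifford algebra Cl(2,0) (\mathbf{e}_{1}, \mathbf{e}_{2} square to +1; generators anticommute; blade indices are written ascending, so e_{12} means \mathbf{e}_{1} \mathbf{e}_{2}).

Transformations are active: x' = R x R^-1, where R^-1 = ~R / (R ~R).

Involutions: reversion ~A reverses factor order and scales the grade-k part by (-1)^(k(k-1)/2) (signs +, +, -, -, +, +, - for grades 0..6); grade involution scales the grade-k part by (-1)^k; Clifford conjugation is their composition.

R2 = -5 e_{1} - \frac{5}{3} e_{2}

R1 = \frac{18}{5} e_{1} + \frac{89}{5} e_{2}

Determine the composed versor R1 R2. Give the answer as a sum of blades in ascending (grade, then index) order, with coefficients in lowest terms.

Distribute over the terms of R1 (each basis-blade product reordered to ascending indices, repeated generators contracted through their squares):
(\frac{18}{5} e_{1}) R2 = -18 - 6 e_{12}
(\frac{89}{5} e_{2}) R2 = -\frac{89}{3} + 89 e_{12}
Summing the partial products and collecting blades:
Answer: -\frac{143}{3} + 83 e_{12}
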